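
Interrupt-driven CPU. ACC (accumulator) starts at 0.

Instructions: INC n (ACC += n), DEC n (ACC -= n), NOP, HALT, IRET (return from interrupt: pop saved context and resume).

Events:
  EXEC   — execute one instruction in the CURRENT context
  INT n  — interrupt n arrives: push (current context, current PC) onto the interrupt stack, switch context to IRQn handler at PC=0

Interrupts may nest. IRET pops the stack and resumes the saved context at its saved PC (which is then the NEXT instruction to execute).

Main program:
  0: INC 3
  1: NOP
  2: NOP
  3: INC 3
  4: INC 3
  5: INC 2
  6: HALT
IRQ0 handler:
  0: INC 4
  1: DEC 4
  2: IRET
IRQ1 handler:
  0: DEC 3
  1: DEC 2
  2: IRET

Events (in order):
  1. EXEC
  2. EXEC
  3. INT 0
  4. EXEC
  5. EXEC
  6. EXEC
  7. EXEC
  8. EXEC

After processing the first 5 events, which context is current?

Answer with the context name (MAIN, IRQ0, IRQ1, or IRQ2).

Event 1 (EXEC): [MAIN] PC=0: INC 3 -> ACC=3
Event 2 (EXEC): [MAIN] PC=1: NOP
Event 3 (INT 0): INT 0 arrives: push (MAIN, PC=2), enter IRQ0 at PC=0 (depth now 1)
Event 4 (EXEC): [IRQ0] PC=0: INC 4 -> ACC=7
Event 5 (EXEC): [IRQ0] PC=1: DEC 4 -> ACC=3

Answer: IRQ0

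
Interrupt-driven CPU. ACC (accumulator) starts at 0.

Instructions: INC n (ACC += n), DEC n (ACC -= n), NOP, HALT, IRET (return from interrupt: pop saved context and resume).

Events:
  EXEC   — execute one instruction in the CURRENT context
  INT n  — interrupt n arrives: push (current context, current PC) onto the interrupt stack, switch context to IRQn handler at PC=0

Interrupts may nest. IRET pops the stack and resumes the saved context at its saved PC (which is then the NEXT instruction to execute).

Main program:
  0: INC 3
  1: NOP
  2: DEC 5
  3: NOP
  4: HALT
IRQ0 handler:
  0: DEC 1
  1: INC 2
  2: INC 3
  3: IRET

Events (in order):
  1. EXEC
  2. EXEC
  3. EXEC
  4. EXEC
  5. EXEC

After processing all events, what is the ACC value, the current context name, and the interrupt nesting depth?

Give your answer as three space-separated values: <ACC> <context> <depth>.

Event 1 (EXEC): [MAIN] PC=0: INC 3 -> ACC=3
Event 2 (EXEC): [MAIN] PC=1: NOP
Event 3 (EXEC): [MAIN] PC=2: DEC 5 -> ACC=-2
Event 4 (EXEC): [MAIN] PC=3: NOP
Event 5 (EXEC): [MAIN] PC=4: HALT

Answer: -2 MAIN 0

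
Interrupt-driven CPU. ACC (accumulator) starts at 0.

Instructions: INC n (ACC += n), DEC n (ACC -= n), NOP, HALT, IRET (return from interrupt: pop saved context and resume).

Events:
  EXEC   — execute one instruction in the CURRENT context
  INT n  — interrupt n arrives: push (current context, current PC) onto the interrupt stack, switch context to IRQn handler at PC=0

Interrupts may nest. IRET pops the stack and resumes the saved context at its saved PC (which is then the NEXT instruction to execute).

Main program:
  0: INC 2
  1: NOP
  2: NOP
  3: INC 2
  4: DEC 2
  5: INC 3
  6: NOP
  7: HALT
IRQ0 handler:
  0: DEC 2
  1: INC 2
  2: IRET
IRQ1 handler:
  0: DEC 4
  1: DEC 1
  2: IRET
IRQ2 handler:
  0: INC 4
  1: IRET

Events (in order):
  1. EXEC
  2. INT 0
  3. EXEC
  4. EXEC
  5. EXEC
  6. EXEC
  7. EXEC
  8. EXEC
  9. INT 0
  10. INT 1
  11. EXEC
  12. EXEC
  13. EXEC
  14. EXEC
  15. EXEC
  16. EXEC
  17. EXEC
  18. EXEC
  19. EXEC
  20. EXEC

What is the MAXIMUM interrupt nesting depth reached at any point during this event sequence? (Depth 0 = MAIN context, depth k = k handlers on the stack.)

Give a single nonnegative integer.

Answer: 2

Derivation:
Event 1 (EXEC): [MAIN] PC=0: INC 2 -> ACC=2 [depth=0]
Event 2 (INT 0): INT 0 arrives: push (MAIN, PC=1), enter IRQ0 at PC=0 (depth now 1) [depth=1]
Event 3 (EXEC): [IRQ0] PC=0: DEC 2 -> ACC=0 [depth=1]
Event 4 (EXEC): [IRQ0] PC=1: INC 2 -> ACC=2 [depth=1]
Event 5 (EXEC): [IRQ0] PC=2: IRET -> resume MAIN at PC=1 (depth now 0) [depth=0]
Event 6 (EXEC): [MAIN] PC=1: NOP [depth=0]
Event 7 (EXEC): [MAIN] PC=2: NOP [depth=0]
Event 8 (EXEC): [MAIN] PC=3: INC 2 -> ACC=4 [depth=0]
Event 9 (INT 0): INT 0 arrives: push (MAIN, PC=4), enter IRQ0 at PC=0 (depth now 1) [depth=1]
Event 10 (INT 1): INT 1 arrives: push (IRQ0, PC=0), enter IRQ1 at PC=0 (depth now 2) [depth=2]
Event 11 (EXEC): [IRQ1] PC=0: DEC 4 -> ACC=0 [depth=2]
Event 12 (EXEC): [IRQ1] PC=1: DEC 1 -> ACC=-1 [depth=2]
Event 13 (EXEC): [IRQ1] PC=2: IRET -> resume IRQ0 at PC=0 (depth now 1) [depth=1]
Event 14 (EXEC): [IRQ0] PC=0: DEC 2 -> ACC=-3 [depth=1]
Event 15 (EXEC): [IRQ0] PC=1: INC 2 -> ACC=-1 [depth=1]
Event 16 (EXEC): [IRQ0] PC=2: IRET -> resume MAIN at PC=4 (depth now 0) [depth=0]
Event 17 (EXEC): [MAIN] PC=4: DEC 2 -> ACC=-3 [depth=0]
Event 18 (EXEC): [MAIN] PC=5: INC 3 -> ACC=0 [depth=0]
Event 19 (EXEC): [MAIN] PC=6: NOP [depth=0]
Event 20 (EXEC): [MAIN] PC=7: HALT [depth=0]
Max depth observed: 2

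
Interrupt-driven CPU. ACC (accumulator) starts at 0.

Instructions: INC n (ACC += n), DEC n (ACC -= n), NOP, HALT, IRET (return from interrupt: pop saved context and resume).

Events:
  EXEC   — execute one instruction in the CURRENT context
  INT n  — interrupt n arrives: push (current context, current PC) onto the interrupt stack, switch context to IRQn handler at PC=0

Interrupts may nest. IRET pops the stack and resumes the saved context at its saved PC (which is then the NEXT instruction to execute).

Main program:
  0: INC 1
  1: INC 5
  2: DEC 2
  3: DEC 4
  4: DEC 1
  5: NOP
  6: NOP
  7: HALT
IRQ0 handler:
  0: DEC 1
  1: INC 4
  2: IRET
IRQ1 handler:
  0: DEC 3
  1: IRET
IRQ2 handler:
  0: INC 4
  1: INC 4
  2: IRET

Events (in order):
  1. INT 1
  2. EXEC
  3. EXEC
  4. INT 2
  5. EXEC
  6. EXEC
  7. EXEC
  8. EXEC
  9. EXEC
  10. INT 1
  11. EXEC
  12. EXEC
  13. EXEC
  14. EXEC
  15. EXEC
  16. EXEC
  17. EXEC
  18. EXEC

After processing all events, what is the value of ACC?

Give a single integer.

Answer: 1

Derivation:
Event 1 (INT 1): INT 1 arrives: push (MAIN, PC=0), enter IRQ1 at PC=0 (depth now 1)
Event 2 (EXEC): [IRQ1] PC=0: DEC 3 -> ACC=-3
Event 3 (EXEC): [IRQ1] PC=1: IRET -> resume MAIN at PC=0 (depth now 0)
Event 4 (INT 2): INT 2 arrives: push (MAIN, PC=0), enter IRQ2 at PC=0 (depth now 1)
Event 5 (EXEC): [IRQ2] PC=0: INC 4 -> ACC=1
Event 6 (EXEC): [IRQ2] PC=1: INC 4 -> ACC=5
Event 7 (EXEC): [IRQ2] PC=2: IRET -> resume MAIN at PC=0 (depth now 0)
Event 8 (EXEC): [MAIN] PC=0: INC 1 -> ACC=6
Event 9 (EXEC): [MAIN] PC=1: INC 5 -> ACC=11
Event 10 (INT 1): INT 1 arrives: push (MAIN, PC=2), enter IRQ1 at PC=0 (depth now 1)
Event 11 (EXEC): [IRQ1] PC=0: DEC 3 -> ACC=8
Event 12 (EXEC): [IRQ1] PC=1: IRET -> resume MAIN at PC=2 (depth now 0)
Event 13 (EXEC): [MAIN] PC=2: DEC 2 -> ACC=6
Event 14 (EXEC): [MAIN] PC=3: DEC 4 -> ACC=2
Event 15 (EXEC): [MAIN] PC=4: DEC 1 -> ACC=1
Event 16 (EXEC): [MAIN] PC=5: NOP
Event 17 (EXEC): [MAIN] PC=6: NOP
Event 18 (EXEC): [MAIN] PC=7: HALT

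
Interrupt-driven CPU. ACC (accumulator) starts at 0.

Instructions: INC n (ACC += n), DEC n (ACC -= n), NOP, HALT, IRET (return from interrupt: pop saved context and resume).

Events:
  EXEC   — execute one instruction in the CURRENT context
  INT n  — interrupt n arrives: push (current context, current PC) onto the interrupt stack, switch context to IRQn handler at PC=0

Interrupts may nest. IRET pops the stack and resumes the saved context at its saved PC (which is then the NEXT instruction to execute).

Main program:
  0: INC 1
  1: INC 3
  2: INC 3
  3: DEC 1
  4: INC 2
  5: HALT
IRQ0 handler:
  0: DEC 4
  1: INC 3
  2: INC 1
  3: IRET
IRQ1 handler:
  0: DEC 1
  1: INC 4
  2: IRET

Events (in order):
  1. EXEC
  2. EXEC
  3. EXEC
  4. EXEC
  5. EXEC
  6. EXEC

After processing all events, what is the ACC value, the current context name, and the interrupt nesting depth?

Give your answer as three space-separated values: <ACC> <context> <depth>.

Event 1 (EXEC): [MAIN] PC=0: INC 1 -> ACC=1
Event 2 (EXEC): [MAIN] PC=1: INC 3 -> ACC=4
Event 3 (EXEC): [MAIN] PC=2: INC 3 -> ACC=7
Event 4 (EXEC): [MAIN] PC=3: DEC 1 -> ACC=6
Event 5 (EXEC): [MAIN] PC=4: INC 2 -> ACC=8
Event 6 (EXEC): [MAIN] PC=5: HALT

Answer: 8 MAIN 0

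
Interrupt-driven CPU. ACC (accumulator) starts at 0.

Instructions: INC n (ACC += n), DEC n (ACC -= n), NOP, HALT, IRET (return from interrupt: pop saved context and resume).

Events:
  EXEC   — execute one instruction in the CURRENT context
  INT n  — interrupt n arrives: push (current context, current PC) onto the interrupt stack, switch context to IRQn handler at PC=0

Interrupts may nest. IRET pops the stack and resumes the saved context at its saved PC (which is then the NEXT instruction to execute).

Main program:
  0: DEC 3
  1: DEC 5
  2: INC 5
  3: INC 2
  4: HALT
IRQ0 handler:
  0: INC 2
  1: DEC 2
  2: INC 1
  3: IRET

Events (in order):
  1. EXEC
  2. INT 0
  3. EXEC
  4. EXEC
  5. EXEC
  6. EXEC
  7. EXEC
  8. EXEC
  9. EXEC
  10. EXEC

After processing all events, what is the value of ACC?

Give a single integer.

Answer: 0

Derivation:
Event 1 (EXEC): [MAIN] PC=0: DEC 3 -> ACC=-3
Event 2 (INT 0): INT 0 arrives: push (MAIN, PC=1), enter IRQ0 at PC=0 (depth now 1)
Event 3 (EXEC): [IRQ0] PC=0: INC 2 -> ACC=-1
Event 4 (EXEC): [IRQ0] PC=1: DEC 2 -> ACC=-3
Event 5 (EXEC): [IRQ0] PC=2: INC 1 -> ACC=-2
Event 6 (EXEC): [IRQ0] PC=3: IRET -> resume MAIN at PC=1 (depth now 0)
Event 7 (EXEC): [MAIN] PC=1: DEC 5 -> ACC=-7
Event 8 (EXEC): [MAIN] PC=2: INC 5 -> ACC=-2
Event 9 (EXEC): [MAIN] PC=3: INC 2 -> ACC=0
Event 10 (EXEC): [MAIN] PC=4: HALT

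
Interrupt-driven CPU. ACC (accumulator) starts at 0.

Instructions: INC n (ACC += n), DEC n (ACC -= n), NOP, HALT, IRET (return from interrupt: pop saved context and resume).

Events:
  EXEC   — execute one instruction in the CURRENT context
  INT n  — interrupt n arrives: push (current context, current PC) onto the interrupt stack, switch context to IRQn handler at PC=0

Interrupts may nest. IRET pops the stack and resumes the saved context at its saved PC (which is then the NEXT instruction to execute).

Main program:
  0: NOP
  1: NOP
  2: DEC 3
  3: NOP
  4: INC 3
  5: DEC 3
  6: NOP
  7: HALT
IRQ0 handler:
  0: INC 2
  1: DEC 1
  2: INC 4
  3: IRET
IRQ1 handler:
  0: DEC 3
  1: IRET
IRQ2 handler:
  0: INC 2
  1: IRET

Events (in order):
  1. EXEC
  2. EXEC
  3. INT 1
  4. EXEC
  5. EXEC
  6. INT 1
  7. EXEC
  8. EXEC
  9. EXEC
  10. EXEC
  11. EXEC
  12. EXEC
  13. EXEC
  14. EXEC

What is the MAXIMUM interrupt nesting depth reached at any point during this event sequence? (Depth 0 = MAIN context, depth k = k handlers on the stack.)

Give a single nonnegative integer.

Answer: 1

Derivation:
Event 1 (EXEC): [MAIN] PC=0: NOP [depth=0]
Event 2 (EXEC): [MAIN] PC=1: NOP [depth=0]
Event 3 (INT 1): INT 1 arrives: push (MAIN, PC=2), enter IRQ1 at PC=0 (depth now 1) [depth=1]
Event 4 (EXEC): [IRQ1] PC=0: DEC 3 -> ACC=-3 [depth=1]
Event 5 (EXEC): [IRQ1] PC=1: IRET -> resume MAIN at PC=2 (depth now 0) [depth=0]
Event 6 (INT 1): INT 1 arrives: push (MAIN, PC=2), enter IRQ1 at PC=0 (depth now 1) [depth=1]
Event 7 (EXEC): [IRQ1] PC=0: DEC 3 -> ACC=-6 [depth=1]
Event 8 (EXEC): [IRQ1] PC=1: IRET -> resume MAIN at PC=2 (depth now 0) [depth=0]
Event 9 (EXEC): [MAIN] PC=2: DEC 3 -> ACC=-9 [depth=0]
Event 10 (EXEC): [MAIN] PC=3: NOP [depth=0]
Event 11 (EXEC): [MAIN] PC=4: INC 3 -> ACC=-6 [depth=0]
Event 12 (EXEC): [MAIN] PC=5: DEC 3 -> ACC=-9 [depth=0]
Event 13 (EXEC): [MAIN] PC=6: NOP [depth=0]
Event 14 (EXEC): [MAIN] PC=7: HALT [depth=0]
Max depth observed: 1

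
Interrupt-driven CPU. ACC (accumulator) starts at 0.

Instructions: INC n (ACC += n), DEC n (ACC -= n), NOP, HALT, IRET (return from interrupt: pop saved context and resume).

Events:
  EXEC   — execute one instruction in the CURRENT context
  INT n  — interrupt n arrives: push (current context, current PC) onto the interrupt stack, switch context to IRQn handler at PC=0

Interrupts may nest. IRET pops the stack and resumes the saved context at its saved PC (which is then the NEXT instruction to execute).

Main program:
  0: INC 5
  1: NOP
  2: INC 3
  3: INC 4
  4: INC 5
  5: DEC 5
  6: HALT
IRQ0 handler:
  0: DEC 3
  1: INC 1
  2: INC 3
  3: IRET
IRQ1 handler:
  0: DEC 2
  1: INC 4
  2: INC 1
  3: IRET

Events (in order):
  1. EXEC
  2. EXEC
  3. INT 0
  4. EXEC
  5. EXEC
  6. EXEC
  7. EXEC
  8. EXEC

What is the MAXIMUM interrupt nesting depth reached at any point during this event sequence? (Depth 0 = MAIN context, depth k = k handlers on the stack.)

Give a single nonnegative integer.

Event 1 (EXEC): [MAIN] PC=0: INC 5 -> ACC=5 [depth=0]
Event 2 (EXEC): [MAIN] PC=1: NOP [depth=0]
Event 3 (INT 0): INT 0 arrives: push (MAIN, PC=2), enter IRQ0 at PC=0 (depth now 1) [depth=1]
Event 4 (EXEC): [IRQ0] PC=0: DEC 3 -> ACC=2 [depth=1]
Event 5 (EXEC): [IRQ0] PC=1: INC 1 -> ACC=3 [depth=1]
Event 6 (EXEC): [IRQ0] PC=2: INC 3 -> ACC=6 [depth=1]
Event 7 (EXEC): [IRQ0] PC=3: IRET -> resume MAIN at PC=2 (depth now 0) [depth=0]
Event 8 (EXEC): [MAIN] PC=2: INC 3 -> ACC=9 [depth=0]
Max depth observed: 1

Answer: 1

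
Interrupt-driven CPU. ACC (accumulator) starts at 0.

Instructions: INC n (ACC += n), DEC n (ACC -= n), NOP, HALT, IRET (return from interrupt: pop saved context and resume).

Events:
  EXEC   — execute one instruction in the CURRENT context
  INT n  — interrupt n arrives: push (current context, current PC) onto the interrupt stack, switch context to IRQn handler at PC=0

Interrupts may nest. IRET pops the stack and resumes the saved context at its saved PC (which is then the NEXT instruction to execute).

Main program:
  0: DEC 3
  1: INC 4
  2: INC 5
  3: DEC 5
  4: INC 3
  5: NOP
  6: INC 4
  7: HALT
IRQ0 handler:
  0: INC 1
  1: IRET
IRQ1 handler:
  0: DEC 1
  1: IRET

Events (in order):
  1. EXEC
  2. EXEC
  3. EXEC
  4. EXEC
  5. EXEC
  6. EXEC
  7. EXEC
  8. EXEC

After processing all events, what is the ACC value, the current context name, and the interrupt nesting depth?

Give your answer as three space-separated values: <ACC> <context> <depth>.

Answer: 8 MAIN 0

Derivation:
Event 1 (EXEC): [MAIN] PC=0: DEC 3 -> ACC=-3
Event 2 (EXEC): [MAIN] PC=1: INC 4 -> ACC=1
Event 3 (EXEC): [MAIN] PC=2: INC 5 -> ACC=6
Event 4 (EXEC): [MAIN] PC=3: DEC 5 -> ACC=1
Event 5 (EXEC): [MAIN] PC=4: INC 3 -> ACC=4
Event 6 (EXEC): [MAIN] PC=5: NOP
Event 7 (EXEC): [MAIN] PC=6: INC 4 -> ACC=8
Event 8 (EXEC): [MAIN] PC=7: HALT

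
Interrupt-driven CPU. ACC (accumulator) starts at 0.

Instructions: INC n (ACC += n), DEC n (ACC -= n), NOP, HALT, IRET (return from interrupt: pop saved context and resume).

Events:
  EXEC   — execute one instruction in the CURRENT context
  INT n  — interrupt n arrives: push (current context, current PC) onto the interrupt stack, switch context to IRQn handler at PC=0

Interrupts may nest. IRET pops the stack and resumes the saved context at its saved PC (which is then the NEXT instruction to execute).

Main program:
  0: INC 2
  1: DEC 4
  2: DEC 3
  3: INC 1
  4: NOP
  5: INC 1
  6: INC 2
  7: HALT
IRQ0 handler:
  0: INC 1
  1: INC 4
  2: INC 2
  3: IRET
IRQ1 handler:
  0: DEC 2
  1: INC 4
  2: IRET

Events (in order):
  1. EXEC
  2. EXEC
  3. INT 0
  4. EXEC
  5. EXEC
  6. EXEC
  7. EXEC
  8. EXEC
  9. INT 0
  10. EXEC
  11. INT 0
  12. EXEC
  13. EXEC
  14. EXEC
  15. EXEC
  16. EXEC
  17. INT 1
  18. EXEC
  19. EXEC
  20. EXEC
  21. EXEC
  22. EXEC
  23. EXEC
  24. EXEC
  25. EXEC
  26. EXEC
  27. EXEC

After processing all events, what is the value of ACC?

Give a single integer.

Event 1 (EXEC): [MAIN] PC=0: INC 2 -> ACC=2
Event 2 (EXEC): [MAIN] PC=1: DEC 4 -> ACC=-2
Event 3 (INT 0): INT 0 arrives: push (MAIN, PC=2), enter IRQ0 at PC=0 (depth now 1)
Event 4 (EXEC): [IRQ0] PC=0: INC 1 -> ACC=-1
Event 5 (EXEC): [IRQ0] PC=1: INC 4 -> ACC=3
Event 6 (EXEC): [IRQ0] PC=2: INC 2 -> ACC=5
Event 7 (EXEC): [IRQ0] PC=3: IRET -> resume MAIN at PC=2 (depth now 0)
Event 8 (EXEC): [MAIN] PC=2: DEC 3 -> ACC=2
Event 9 (INT 0): INT 0 arrives: push (MAIN, PC=3), enter IRQ0 at PC=0 (depth now 1)
Event 10 (EXEC): [IRQ0] PC=0: INC 1 -> ACC=3
Event 11 (INT 0): INT 0 arrives: push (IRQ0, PC=1), enter IRQ0 at PC=0 (depth now 2)
Event 12 (EXEC): [IRQ0] PC=0: INC 1 -> ACC=4
Event 13 (EXEC): [IRQ0] PC=1: INC 4 -> ACC=8
Event 14 (EXEC): [IRQ0] PC=2: INC 2 -> ACC=10
Event 15 (EXEC): [IRQ0] PC=3: IRET -> resume IRQ0 at PC=1 (depth now 1)
Event 16 (EXEC): [IRQ0] PC=1: INC 4 -> ACC=14
Event 17 (INT 1): INT 1 arrives: push (IRQ0, PC=2), enter IRQ1 at PC=0 (depth now 2)
Event 18 (EXEC): [IRQ1] PC=0: DEC 2 -> ACC=12
Event 19 (EXEC): [IRQ1] PC=1: INC 4 -> ACC=16
Event 20 (EXEC): [IRQ1] PC=2: IRET -> resume IRQ0 at PC=2 (depth now 1)
Event 21 (EXEC): [IRQ0] PC=2: INC 2 -> ACC=18
Event 22 (EXEC): [IRQ0] PC=3: IRET -> resume MAIN at PC=3 (depth now 0)
Event 23 (EXEC): [MAIN] PC=3: INC 1 -> ACC=19
Event 24 (EXEC): [MAIN] PC=4: NOP
Event 25 (EXEC): [MAIN] PC=5: INC 1 -> ACC=20
Event 26 (EXEC): [MAIN] PC=6: INC 2 -> ACC=22
Event 27 (EXEC): [MAIN] PC=7: HALT

Answer: 22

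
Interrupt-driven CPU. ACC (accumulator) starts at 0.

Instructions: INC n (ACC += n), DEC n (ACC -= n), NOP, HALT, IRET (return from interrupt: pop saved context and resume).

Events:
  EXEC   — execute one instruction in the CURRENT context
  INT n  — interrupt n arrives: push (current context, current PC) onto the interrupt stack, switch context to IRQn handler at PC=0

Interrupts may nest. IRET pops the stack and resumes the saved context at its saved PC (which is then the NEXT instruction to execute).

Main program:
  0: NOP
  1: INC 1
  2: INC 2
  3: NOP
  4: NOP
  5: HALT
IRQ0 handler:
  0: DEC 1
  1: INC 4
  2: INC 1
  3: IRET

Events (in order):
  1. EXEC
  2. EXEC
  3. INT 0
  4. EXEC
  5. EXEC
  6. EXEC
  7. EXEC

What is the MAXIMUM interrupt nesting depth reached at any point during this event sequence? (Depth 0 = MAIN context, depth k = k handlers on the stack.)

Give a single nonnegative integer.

Answer: 1

Derivation:
Event 1 (EXEC): [MAIN] PC=0: NOP [depth=0]
Event 2 (EXEC): [MAIN] PC=1: INC 1 -> ACC=1 [depth=0]
Event 3 (INT 0): INT 0 arrives: push (MAIN, PC=2), enter IRQ0 at PC=0 (depth now 1) [depth=1]
Event 4 (EXEC): [IRQ0] PC=0: DEC 1 -> ACC=0 [depth=1]
Event 5 (EXEC): [IRQ0] PC=1: INC 4 -> ACC=4 [depth=1]
Event 6 (EXEC): [IRQ0] PC=2: INC 1 -> ACC=5 [depth=1]
Event 7 (EXEC): [IRQ0] PC=3: IRET -> resume MAIN at PC=2 (depth now 0) [depth=0]
Max depth observed: 1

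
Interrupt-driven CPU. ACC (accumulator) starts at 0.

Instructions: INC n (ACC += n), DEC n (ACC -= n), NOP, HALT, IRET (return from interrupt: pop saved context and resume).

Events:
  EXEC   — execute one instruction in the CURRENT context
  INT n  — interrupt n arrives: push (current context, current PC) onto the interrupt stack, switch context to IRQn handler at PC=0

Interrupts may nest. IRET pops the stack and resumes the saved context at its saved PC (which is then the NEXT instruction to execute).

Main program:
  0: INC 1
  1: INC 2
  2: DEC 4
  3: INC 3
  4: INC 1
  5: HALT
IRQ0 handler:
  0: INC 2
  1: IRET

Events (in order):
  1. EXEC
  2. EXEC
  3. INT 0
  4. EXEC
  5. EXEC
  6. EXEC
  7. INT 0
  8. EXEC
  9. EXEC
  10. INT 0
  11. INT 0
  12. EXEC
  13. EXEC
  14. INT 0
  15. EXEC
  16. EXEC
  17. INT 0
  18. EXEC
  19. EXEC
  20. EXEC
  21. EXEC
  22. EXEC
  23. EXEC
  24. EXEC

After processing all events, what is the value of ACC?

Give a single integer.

Event 1 (EXEC): [MAIN] PC=0: INC 1 -> ACC=1
Event 2 (EXEC): [MAIN] PC=1: INC 2 -> ACC=3
Event 3 (INT 0): INT 0 arrives: push (MAIN, PC=2), enter IRQ0 at PC=0 (depth now 1)
Event 4 (EXEC): [IRQ0] PC=0: INC 2 -> ACC=5
Event 5 (EXEC): [IRQ0] PC=1: IRET -> resume MAIN at PC=2 (depth now 0)
Event 6 (EXEC): [MAIN] PC=2: DEC 4 -> ACC=1
Event 7 (INT 0): INT 0 arrives: push (MAIN, PC=3), enter IRQ0 at PC=0 (depth now 1)
Event 8 (EXEC): [IRQ0] PC=0: INC 2 -> ACC=3
Event 9 (EXEC): [IRQ0] PC=1: IRET -> resume MAIN at PC=3 (depth now 0)
Event 10 (INT 0): INT 0 arrives: push (MAIN, PC=3), enter IRQ0 at PC=0 (depth now 1)
Event 11 (INT 0): INT 0 arrives: push (IRQ0, PC=0), enter IRQ0 at PC=0 (depth now 2)
Event 12 (EXEC): [IRQ0] PC=0: INC 2 -> ACC=5
Event 13 (EXEC): [IRQ0] PC=1: IRET -> resume IRQ0 at PC=0 (depth now 1)
Event 14 (INT 0): INT 0 arrives: push (IRQ0, PC=0), enter IRQ0 at PC=0 (depth now 2)
Event 15 (EXEC): [IRQ0] PC=0: INC 2 -> ACC=7
Event 16 (EXEC): [IRQ0] PC=1: IRET -> resume IRQ0 at PC=0 (depth now 1)
Event 17 (INT 0): INT 0 arrives: push (IRQ0, PC=0), enter IRQ0 at PC=0 (depth now 2)
Event 18 (EXEC): [IRQ0] PC=0: INC 2 -> ACC=9
Event 19 (EXEC): [IRQ0] PC=1: IRET -> resume IRQ0 at PC=0 (depth now 1)
Event 20 (EXEC): [IRQ0] PC=0: INC 2 -> ACC=11
Event 21 (EXEC): [IRQ0] PC=1: IRET -> resume MAIN at PC=3 (depth now 0)
Event 22 (EXEC): [MAIN] PC=3: INC 3 -> ACC=14
Event 23 (EXEC): [MAIN] PC=4: INC 1 -> ACC=15
Event 24 (EXEC): [MAIN] PC=5: HALT

Answer: 15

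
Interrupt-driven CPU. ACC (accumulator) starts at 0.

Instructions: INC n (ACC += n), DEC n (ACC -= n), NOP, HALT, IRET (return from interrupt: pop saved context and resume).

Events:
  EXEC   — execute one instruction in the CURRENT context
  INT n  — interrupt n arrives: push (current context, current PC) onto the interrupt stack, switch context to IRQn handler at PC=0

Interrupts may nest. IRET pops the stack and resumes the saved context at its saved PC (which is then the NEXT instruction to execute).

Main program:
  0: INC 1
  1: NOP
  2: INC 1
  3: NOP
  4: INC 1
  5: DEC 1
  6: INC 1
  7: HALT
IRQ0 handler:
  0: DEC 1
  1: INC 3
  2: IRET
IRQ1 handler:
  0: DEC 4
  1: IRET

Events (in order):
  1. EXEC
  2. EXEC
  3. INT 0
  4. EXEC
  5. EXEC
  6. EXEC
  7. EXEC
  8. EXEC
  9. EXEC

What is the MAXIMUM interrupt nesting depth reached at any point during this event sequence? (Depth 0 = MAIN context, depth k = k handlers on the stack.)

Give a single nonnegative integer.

Event 1 (EXEC): [MAIN] PC=0: INC 1 -> ACC=1 [depth=0]
Event 2 (EXEC): [MAIN] PC=1: NOP [depth=0]
Event 3 (INT 0): INT 0 arrives: push (MAIN, PC=2), enter IRQ0 at PC=0 (depth now 1) [depth=1]
Event 4 (EXEC): [IRQ0] PC=0: DEC 1 -> ACC=0 [depth=1]
Event 5 (EXEC): [IRQ0] PC=1: INC 3 -> ACC=3 [depth=1]
Event 6 (EXEC): [IRQ0] PC=2: IRET -> resume MAIN at PC=2 (depth now 0) [depth=0]
Event 7 (EXEC): [MAIN] PC=2: INC 1 -> ACC=4 [depth=0]
Event 8 (EXEC): [MAIN] PC=3: NOP [depth=0]
Event 9 (EXEC): [MAIN] PC=4: INC 1 -> ACC=5 [depth=0]
Max depth observed: 1

Answer: 1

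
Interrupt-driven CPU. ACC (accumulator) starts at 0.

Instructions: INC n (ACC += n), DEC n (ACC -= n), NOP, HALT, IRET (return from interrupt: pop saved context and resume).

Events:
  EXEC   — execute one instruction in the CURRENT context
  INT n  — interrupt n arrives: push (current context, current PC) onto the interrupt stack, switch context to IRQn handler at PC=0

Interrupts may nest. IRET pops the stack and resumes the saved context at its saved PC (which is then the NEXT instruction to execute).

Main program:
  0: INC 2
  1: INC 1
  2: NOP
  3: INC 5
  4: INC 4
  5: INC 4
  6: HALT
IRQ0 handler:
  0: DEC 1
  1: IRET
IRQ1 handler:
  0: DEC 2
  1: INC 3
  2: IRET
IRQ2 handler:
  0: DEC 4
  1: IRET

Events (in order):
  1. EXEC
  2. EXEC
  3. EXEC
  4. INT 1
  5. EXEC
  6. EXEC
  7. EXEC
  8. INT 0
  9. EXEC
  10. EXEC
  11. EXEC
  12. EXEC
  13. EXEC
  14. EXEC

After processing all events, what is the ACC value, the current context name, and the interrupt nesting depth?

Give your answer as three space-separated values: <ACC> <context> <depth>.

Answer: 16 MAIN 0

Derivation:
Event 1 (EXEC): [MAIN] PC=0: INC 2 -> ACC=2
Event 2 (EXEC): [MAIN] PC=1: INC 1 -> ACC=3
Event 3 (EXEC): [MAIN] PC=2: NOP
Event 4 (INT 1): INT 1 arrives: push (MAIN, PC=3), enter IRQ1 at PC=0 (depth now 1)
Event 5 (EXEC): [IRQ1] PC=0: DEC 2 -> ACC=1
Event 6 (EXEC): [IRQ1] PC=1: INC 3 -> ACC=4
Event 7 (EXEC): [IRQ1] PC=2: IRET -> resume MAIN at PC=3 (depth now 0)
Event 8 (INT 0): INT 0 arrives: push (MAIN, PC=3), enter IRQ0 at PC=0 (depth now 1)
Event 9 (EXEC): [IRQ0] PC=0: DEC 1 -> ACC=3
Event 10 (EXEC): [IRQ0] PC=1: IRET -> resume MAIN at PC=3 (depth now 0)
Event 11 (EXEC): [MAIN] PC=3: INC 5 -> ACC=8
Event 12 (EXEC): [MAIN] PC=4: INC 4 -> ACC=12
Event 13 (EXEC): [MAIN] PC=5: INC 4 -> ACC=16
Event 14 (EXEC): [MAIN] PC=6: HALT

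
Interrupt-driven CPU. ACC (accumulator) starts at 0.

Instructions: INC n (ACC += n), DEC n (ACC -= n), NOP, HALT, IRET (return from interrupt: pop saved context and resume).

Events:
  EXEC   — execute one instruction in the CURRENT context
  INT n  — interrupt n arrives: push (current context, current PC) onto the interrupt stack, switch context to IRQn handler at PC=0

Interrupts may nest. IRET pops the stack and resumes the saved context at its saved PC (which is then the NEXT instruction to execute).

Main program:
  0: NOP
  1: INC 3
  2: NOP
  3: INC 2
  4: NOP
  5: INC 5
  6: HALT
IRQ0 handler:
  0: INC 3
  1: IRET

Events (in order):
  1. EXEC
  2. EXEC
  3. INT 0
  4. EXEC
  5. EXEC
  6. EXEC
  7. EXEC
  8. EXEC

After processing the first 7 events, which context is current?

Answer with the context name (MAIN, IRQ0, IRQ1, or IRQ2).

Answer: MAIN

Derivation:
Event 1 (EXEC): [MAIN] PC=0: NOP
Event 2 (EXEC): [MAIN] PC=1: INC 3 -> ACC=3
Event 3 (INT 0): INT 0 arrives: push (MAIN, PC=2), enter IRQ0 at PC=0 (depth now 1)
Event 4 (EXEC): [IRQ0] PC=0: INC 3 -> ACC=6
Event 5 (EXEC): [IRQ0] PC=1: IRET -> resume MAIN at PC=2 (depth now 0)
Event 6 (EXEC): [MAIN] PC=2: NOP
Event 7 (EXEC): [MAIN] PC=3: INC 2 -> ACC=8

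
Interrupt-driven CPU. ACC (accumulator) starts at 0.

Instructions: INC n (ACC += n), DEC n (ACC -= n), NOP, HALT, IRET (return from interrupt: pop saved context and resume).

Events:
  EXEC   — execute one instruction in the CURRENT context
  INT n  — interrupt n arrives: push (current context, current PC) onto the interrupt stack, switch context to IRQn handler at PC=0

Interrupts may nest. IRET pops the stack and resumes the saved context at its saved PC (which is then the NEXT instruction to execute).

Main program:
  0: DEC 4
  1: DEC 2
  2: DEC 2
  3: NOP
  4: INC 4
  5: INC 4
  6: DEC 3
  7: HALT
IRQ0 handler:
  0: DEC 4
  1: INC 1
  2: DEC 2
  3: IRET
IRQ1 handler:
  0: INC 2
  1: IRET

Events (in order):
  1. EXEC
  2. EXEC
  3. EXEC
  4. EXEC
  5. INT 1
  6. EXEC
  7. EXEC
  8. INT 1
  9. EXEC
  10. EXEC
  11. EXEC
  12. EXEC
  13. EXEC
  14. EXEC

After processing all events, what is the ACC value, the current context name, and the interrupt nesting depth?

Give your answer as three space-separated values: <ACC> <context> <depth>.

Event 1 (EXEC): [MAIN] PC=0: DEC 4 -> ACC=-4
Event 2 (EXEC): [MAIN] PC=1: DEC 2 -> ACC=-6
Event 3 (EXEC): [MAIN] PC=2: DEC 2 -> ACC=-8
Event 4 (EXEC): [MAIN] PC=3: NOP
Event 5 (INT 1): INT 1 arrives: push (MAIN, PC=4), enter IRQ1 at PC=0 (depth now 1)
Event 6 (EXEC): [IRQ1] PC=0: INC 2 -> ACC=-6
Event 7 (EXEC): [IRQ1] PC=1: IRET -> resume MAIN at PC=4 (depth now 0)
Event 8 (INT 1): INT 1 arrives: push (MAIN, PC=4), enter IRQ1 at PC=0 (depth now 1)
Event 9 (EXEC): [IRQ1] PC=0: INC 2 -> ACC=-4
Event 10 (EXEC): [IRQ1] PC=1: IRET -> resume MAIN at PC=4 (depth now 0)
Event 11 (EXEC): [MAIN] PC=4: INC 4 -> ACC=0
Event 12 (EXEC): [MAIN] PC=5: INC 4 -> ACC=4
Event 13 (EXEC): [MAIN] PC=6: DEC 3 -> ACC=1
Event 14 (EXEC): [MAIN] PC=7: HALT

Answer: 1 MAIN 0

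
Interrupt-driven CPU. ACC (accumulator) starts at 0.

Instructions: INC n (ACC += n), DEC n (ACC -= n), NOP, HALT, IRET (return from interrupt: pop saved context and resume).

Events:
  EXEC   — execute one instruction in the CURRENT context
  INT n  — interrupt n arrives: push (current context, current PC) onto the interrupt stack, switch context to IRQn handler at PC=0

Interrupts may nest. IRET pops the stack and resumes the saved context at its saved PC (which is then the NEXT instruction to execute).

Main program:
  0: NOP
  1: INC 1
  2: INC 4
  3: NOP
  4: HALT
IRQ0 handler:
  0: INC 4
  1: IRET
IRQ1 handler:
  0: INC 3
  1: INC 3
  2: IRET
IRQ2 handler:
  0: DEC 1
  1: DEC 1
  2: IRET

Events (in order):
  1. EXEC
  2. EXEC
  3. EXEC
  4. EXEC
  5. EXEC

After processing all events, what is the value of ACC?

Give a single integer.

Answer: 5

Derivation:
Event 1 (EXEC): [MAIN] PC=0: NOP
Event 2 (EXEC): [MAIN] PC=1: INC 1 -> ACC=1
Event 3 (EXEC): [MAIN] PC=2: INC 4 -> ACC=5
Event 4 (EXEC): [MAIN] PC=3: NOP
Event 5 (EXEC): [MAIN] PC=4: HALT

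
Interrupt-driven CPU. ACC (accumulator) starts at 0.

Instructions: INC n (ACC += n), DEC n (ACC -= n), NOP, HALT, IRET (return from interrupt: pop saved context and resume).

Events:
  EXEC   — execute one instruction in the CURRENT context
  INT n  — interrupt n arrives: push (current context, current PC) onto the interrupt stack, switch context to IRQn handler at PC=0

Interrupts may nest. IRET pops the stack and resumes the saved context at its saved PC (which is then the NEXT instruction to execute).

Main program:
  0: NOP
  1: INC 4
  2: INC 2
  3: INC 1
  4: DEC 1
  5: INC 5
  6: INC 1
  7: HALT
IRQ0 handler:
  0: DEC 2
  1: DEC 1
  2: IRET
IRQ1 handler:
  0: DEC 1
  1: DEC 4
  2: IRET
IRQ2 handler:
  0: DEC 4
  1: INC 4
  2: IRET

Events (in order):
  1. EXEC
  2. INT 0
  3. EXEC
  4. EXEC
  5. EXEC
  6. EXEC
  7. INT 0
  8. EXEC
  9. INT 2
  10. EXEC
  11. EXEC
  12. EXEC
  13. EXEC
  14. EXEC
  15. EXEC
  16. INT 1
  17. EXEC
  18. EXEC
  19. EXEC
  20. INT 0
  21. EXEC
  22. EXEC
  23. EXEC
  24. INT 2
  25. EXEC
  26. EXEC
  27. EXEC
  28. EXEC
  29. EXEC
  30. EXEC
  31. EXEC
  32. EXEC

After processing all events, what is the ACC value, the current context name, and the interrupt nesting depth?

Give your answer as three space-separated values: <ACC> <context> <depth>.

Event 1 (EXEC): [MAIN] PC=0: NOP
Event 2 (INT 0): INT 0 arrives: push (MAIN, PC=1), enter IRQ0 at PC=0 (depth now 1)
Event 3 (EXEC): [IRQ0] PC=0: DEC 2 -> ACC=-2
Event 4 (EXEC): [IRQ0] PC=1: DEC 1 -> ACC=-3
Event 5 (EXEC): [IRQ0] PC=2: IRET -> resume MAIN at PC=1 (depth now 0)
Event 6 (EXEC): [MAIN] PC=1: INC 4 -> ACC=1
Event 7 (INT 0): INT 0 arrives: push (MAIN, PC=2), enter IRQ0 at PC=0 (depth now 1)
Event 8 (EXEC): [IRQ0] PC=0: DEC 2 -> ACC=-1
Event 9 (INT 2): INT 2 arrives: push (IRQ0, PC=1), enter IRQ2 at PC=0 (depth now 2)
Event 10 (EXEC): [IRQ2] PC=0: DEC 4 -> ACC=-5
Event 11 (EXEC): [IRQ2] PC=1: INC 4 -> ACC=-1
Event 12 (EXEC): [IRQ2] PC=2: IRET -> resume IRQ0 at PC=1 (depth now 1)
Event 13 (EXEC): [IRQ0] PC=1: DEC 1 -> ACC=-2
Event 14 (EXEC): [IRQ0] PC=2: IRET -> resume MAIN at PC=2 (depth now 0)
Event 15 (EXEC): [MAIN] PC=2: INC 2 -> ACC=0
Event 16 (INT 1): INT 1 arrives: push (MAIN, PC=3), enter IRQ1 at PC=0 (depth now 1)
Event 17 (EXEC): [IRQ1] PC=0: DEC 1 -> ACC=-1
Event 18 (EXEC): [IRQ1] PC=1: DEC 4 -> ACC=-5
Event 19 (EXEC): [IRQ1] PC=2: IRET -> resume MAIN at PC=3 (depth now 0)
Event 20 (INT 0): INT 0 arrives: push (MAIN, PC=3), enter IRQ0 at PC=0 (depth now 1)
Event 21 (EXEC): [IRQ0] PC=0: DEC 2 -> ACC=-7
Event 22 (EXEC): [IRQ0] PC=1: DEC 1 -> ACC=-8
Event 23 (EXEC): [IRQ0] PC=2: IRET -> resume MAIN at PC=3 (depth now 0)
Event 24 (INT 2): INT 2 arrives: push (MAIN, PC=3), enter IRQ2 at PC=0 (depth now 1)
Event 25 (EXEC): [IRQ2] PC=0: DEC 4 -> ACC=-12
Event 26 (EXEC): [IRQ2] PC=1: INC 4 -> ACC=-8
Event 27 (EXEC): [IRQ2] PC=2: IRET -> resume MAIN at PC=3 (depth now 0)
Event 28 (EXEC): [MAIN] PC=3: INC 1 -> ACC=-7
Event 29 (EXEC): [MAIN] PC=4: DEC 1 -> ACC=-8
Event 30 (EXEC): [MAIN] PC=5: INC 5 -> ACC=-3
Event 31 (EXEC): [MAIN] PC=6: INC 1 -> ACC=-2
Event 32 (EXEC): [MAIN] PC=7: HALT

Answer: -2 MAIN 0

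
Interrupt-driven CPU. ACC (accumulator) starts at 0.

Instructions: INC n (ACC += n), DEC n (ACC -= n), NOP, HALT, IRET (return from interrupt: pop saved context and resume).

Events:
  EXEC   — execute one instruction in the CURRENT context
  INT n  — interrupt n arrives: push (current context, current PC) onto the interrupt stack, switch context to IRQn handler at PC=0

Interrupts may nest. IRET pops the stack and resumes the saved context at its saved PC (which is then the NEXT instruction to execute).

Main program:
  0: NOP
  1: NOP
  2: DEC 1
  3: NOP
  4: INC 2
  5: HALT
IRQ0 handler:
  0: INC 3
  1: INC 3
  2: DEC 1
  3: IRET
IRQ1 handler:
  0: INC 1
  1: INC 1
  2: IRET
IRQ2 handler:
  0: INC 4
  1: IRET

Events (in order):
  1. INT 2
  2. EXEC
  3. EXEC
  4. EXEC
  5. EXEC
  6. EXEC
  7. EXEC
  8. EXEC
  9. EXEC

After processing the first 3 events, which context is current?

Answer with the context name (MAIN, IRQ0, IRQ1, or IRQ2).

Answer: MAIN

Derivation:
Event 1 (INT 2): INT 2 arrives: push (MAIN, PC=0), enter IRQ2 at PC=0 (depth now 1)
Event 2 (EXEC): [IRQ2] PC=0: INC 4 -> ACC=4
Event 3 (EXEC): [IRQ2] PC=1: IRET -> resume MAIN at PC=0 (depth now 0)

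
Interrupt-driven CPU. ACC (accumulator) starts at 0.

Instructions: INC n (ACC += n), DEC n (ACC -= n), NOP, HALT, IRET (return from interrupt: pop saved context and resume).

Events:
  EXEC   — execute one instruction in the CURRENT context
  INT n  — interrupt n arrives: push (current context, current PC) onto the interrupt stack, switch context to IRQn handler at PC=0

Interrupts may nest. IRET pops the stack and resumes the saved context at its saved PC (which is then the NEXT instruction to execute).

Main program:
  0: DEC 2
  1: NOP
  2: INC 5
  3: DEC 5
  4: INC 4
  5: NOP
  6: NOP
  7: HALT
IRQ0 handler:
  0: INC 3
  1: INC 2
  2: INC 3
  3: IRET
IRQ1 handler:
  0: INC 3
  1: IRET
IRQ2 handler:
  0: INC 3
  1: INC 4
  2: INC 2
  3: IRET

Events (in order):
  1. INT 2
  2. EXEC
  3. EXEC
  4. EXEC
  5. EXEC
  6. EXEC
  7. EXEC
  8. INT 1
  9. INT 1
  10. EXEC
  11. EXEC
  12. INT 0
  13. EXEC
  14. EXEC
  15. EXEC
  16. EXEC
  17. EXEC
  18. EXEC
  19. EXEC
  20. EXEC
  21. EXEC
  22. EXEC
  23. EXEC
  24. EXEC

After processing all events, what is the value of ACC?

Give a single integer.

Event 1 (INT 2): INT 2 arrives: push (MAIN, PC=0), enter IRQ2 at PC=0 (depth now 1)
Event 2 (EXEC): [IRQ2] PC=0: INC 3 -> ACC=3
Event 3 (EXEC): [IRQ2] PC=1: INC 4 -> ACC=7
Event 4 (EXEC): [IRQ2] PC=2: INC 2 -> ACC=9
Event 5 (EXEC): [IRQ2] PC=3: IRET -> resume MAIN at PC=0 (depth now 0)
Event 6 (EXEC): [MAIN] PC=0: DEC 2 -> ACC=7
Event 7 (EXEC): [MAIN] PC=1: NOP
Event 8 (INT 1): INT 1 arrives: push (MAIN, PC=2), enter IRQ1 at PC=0 (depth now 1)
Event 9 (INT 1): INT 1 arrives: push (IRQ1, PC=0), enter IRQ1 at PC=0 (depth now 2)
Event 10 (EXEC): [IRQ1] PC=0: INC 3 -> ACC=10
Event 11 (EXEC): [IRQ1] PC=1: IRET -> resume IRQ1 at PC=0 (depth now 1)
Event 12 (INT 0): INT 0 arrives: push (IRQ1, PC=0), enter IRQ0 at PC=0 (depth now 2)
Event 13 (EXEC): [IRQ0] PC=0: INC 3 -> ACC=13
Event 14 (EXEC): [IRQ0] PC=1: INC 2 -> ACC=15
Event 15 (EXEC): [IRQ0] PC=2: INC 3 -> ACC=18
Event 16 (EXEC): [IRQ0] PC=3: IRET -> resume IRQ1 at PC=0 (depth now 1)
Event 17 (EXEC): [IRQ1] PC=0: INC 3 -> ACC=21
Event 18 (EXEC): [IRQ1] PC=1: IRET -> resume MAIN at PC=2 (depth now 0)
Event 19 (EXEC): [MAIN] PC=2: INC 5 -> ACC=26
Event 20 (EXEC): [MAIN] PC=3: DEC 5 -> ACC=21
Event 21 (EXEC): [MAIN] PC=4: INC 4 -> ACC=25
Event 22 (EXEC): [MAIN] PC=5: NOP
Event 23 (EXEC): [MAIN] PC=6: NOP
Event 24 (EXEC): [MAIN] PC=7: HALT

Answer: 25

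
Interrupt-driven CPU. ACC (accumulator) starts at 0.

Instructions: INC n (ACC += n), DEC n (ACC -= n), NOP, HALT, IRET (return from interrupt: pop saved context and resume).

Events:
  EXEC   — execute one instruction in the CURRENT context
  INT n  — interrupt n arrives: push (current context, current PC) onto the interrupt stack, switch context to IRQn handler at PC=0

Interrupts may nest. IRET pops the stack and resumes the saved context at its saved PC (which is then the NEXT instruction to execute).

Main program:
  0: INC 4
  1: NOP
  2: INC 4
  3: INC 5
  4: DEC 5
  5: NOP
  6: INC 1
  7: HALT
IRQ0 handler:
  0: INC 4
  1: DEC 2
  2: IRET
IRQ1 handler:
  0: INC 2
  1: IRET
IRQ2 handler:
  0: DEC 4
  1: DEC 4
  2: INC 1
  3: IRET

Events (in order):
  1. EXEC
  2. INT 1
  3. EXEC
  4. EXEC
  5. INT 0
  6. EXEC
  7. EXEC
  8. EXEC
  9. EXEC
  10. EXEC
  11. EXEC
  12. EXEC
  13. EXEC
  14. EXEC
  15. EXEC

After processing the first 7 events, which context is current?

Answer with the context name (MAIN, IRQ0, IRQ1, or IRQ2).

Answer: IRQ0

Derivation:
Event 1 (EXEC): [MAIN] PC=0: INC 4 -> ACC=4
Event 2 (INT 1): INT 1 arrives: push (MAIN, PC=1), enter IRQ1 at PC=0 (depth now 1)
Event 3 (EXEC): [IRQ1] PC=0: INC 2 -> ACC=6
Event 4 (EXEC): [IRQ1] PC=1: IRET -> resume MAIN at PC=1 (depth now 0)
Event 5 (INT 0): INT 0 arrives: push (MAIN, PC=1), enter IRQ0 at PC=0 (depth now 1)
Event 6 (EXEC): [IRQ0] PC=0: INC 4 -> ACC=10
Event 7 (EXEC): [IRQ0] PC=1: DEC 2 -> ACC=8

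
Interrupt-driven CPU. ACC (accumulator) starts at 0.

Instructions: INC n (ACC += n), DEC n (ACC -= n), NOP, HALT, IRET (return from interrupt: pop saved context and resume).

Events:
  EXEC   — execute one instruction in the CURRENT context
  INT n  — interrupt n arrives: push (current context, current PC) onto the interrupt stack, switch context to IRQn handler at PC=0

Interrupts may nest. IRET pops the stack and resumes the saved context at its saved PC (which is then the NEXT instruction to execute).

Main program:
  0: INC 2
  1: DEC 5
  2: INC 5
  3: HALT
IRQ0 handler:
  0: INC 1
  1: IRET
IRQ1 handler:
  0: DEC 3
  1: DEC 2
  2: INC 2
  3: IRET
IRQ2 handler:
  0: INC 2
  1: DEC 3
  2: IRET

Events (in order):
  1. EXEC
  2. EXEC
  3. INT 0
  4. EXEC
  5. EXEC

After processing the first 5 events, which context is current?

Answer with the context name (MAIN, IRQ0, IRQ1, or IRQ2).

Event 1 (EXEC): [MAIN] PC=0: INC 2 -> ACC=2
Event 2 (EXEC): [MAIN] PC=1: DEC 5 -> ACC=-3
Event 3 (INT 0): INT 0 arrives: push (MAIN, PC=2), enter IRQ0 at PC=0 (depth now 1)
Event 4 (EXEC): [IRQ0] PC=0: INC 1 -> ACC=-2
Event 5 (EXEC): [IRQ0] PC=1: IRET -> resume MAIN at PC=2 (depth now 0)

Answer: MAIN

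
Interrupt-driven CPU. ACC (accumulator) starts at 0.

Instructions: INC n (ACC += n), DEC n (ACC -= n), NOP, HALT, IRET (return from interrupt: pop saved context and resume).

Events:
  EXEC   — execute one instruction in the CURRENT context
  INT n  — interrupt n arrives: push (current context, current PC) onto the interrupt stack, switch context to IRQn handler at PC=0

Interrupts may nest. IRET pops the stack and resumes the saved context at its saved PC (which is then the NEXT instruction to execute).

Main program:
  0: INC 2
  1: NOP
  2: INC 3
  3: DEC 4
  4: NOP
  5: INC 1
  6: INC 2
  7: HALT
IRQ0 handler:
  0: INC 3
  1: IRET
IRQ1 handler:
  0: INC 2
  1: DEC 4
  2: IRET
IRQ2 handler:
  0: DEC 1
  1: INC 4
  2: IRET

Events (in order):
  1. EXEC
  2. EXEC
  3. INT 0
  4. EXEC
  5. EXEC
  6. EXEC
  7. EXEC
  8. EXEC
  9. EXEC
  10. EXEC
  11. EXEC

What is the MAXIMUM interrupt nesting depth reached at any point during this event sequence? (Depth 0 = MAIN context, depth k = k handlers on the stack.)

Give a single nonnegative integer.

Event 1 (EXEC): [MAIN] PC=0: INC 2 -> ACC=2 [depth=0]
Event 2 (EXEC): [MAIN] PC=1: NOP [depth=0]
Event 3 (INT 0): INT 0 arrives: push (MAIN, PC=2), enter IRQ0 at PC=0 (depth now 1) [depth=1]
Event 4 (EXEC): [IRQ0] PC=0: INC 3 -> ACC=5 [depth=1]
Event 5 (EXEC): [IRQ0] PC=1: IRET -> resume MAIN at PC=2 (depth now 0) [depth=0]
Event 6 (EXEC): [MAIN] PC=2: INC 3 -> ACC=8 [depth=0]
Event 7 (EXEC): [MAIN] PC=3: DEC 4 -> ACC=4 [depth=0]
Event 8 (EXEC): [MAIN] PC=4: NOP [depth=0]
Event 9 (EXEC): [MAIN] PC=5: INC 1 -> ACC=5 [depth=0]
Event 10 (EXEC): [MAIN] PC=6: INC 2 -> ACC=7 [depth=0]
Event 11 (EXEC): [MAIN] PC=7: HALT [depth=0]
Max depth observed: 1

Answer: 1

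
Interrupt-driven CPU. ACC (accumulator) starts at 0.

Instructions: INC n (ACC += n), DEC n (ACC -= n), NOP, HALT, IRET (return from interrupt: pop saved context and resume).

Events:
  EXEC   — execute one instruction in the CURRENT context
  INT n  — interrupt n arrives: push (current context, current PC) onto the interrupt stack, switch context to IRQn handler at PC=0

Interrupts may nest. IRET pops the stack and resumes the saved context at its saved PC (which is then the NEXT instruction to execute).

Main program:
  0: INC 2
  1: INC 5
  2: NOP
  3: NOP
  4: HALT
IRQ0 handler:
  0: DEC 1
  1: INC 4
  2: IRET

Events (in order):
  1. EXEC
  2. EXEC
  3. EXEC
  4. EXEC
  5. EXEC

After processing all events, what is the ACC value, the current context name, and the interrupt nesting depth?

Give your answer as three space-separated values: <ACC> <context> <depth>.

Event 1 (EXEC): [MAIN] PC=0: INC 2 -> ACC=2
Event 2 (EXEC): [MAIN] PC=1: INC 5 -> ACC=7
Event 3 (EXEC): [MAIN] PC=2: NOP
Event 4 (EXEC): [MAIN] PC=3: NOP
Event 5 (EXEC): [MAIN] PC=4: HALT

Answer: 7 MAIN 0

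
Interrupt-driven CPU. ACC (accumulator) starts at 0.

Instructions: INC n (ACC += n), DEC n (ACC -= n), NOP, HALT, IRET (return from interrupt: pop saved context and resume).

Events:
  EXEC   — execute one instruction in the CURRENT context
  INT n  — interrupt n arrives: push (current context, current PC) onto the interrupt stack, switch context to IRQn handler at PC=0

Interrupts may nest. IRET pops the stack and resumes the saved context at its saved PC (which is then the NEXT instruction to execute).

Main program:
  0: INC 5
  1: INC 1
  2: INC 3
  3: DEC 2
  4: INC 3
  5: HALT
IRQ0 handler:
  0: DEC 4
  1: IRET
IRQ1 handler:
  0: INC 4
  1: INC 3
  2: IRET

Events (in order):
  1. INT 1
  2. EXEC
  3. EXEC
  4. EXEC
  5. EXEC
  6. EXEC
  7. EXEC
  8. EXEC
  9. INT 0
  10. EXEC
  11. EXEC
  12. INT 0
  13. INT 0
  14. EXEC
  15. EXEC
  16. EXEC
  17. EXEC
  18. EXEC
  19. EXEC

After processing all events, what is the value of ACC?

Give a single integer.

Answer: 5

Derivation:
Event 1 (INT 1): INT 1 arrives: push (MAIN, PC=0), enter IRQ1 at PC=0 (depth now 1)
Event 2 (EXEC): [IRQ1] PC=0: INC 4 -> ACC=4
Event 3 (EXEC): [IRQ1] PC=1: INC 3 -> ACC=7
Event 4 (EXEC): [IRQ1] PC=2: IRET -> resume MAIN at PC=0 (depth now 0)
Event 5 (EXEC): [MAIN] PC=0: INC 5 -> ACC=12
Event 6 (EXEC): [MAIN] PC=1: INC 1 -> ACC=13
Event 7 (EXEC): [MAIN] PC=2: INC 3 -> ACC=16
Event 8 (EXEC): [MAIN] PC=3: DEC 2 -> ACC=14
Event 9 (INT 0): INT 0 arrives: push (MAIN, PC=4), enter IRQ0 at PC=0 (depth now 1)
Event 10 (EXEC): [IRQ0] PC=0: DEC 4 -> ACC=10
Event 11 (EXEC): [IRQ0] PC=1: IRET -> resume MAIN at PC=4 (depth now 0)
Event 12 (INT 0): INT 0 arrives: push (MAIN, PC=4), enter IRQ0 at PC=0 (depth now 1)
Event 13 (INT 0): INT 0 arrives: push (IRQ0, PC=0), enter IRQ0 at PC=0 (depth now 2)
Event 14 (EXEC): [IRQ0] PC=0: DEC 4 -> ACC=6
Event 15 (EXEC): [IRQ0] PC=1: IRET -> resume IRQ0 at PC=0 (depth now 1)
Event 16 (EXEC): [IRQ0] PC=0: DEC 4 -> ACC=2
Event 17 (EXEC): [IRQ0] PC=1: IRET -> resume MAIN at PC=4 (depth now 0)
Event 18 (EXEC): [MAIN] PC=4: INC 3 -> ACC=5
Event 19 (EXEC): [MAIN] PC=5: HALT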